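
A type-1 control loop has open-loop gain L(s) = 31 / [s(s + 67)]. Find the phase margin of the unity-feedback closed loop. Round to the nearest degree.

Gain crossover: |L(jω)| = 1 at ω ≈ 0.463 rad/sec.
∠L(j0.463) = −90° − arctan(0.463/67) ≈ -90.40°
PM = 180° + (-90.40°) = 89.60°

90°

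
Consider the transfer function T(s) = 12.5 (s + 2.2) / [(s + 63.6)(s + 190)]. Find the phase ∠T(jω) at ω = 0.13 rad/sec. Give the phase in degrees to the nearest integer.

3°

∠(j0.13 + 2.2) = arctan(0.13/2.2) = 3.38°
∠(j0.13 + 63.6) = arctan(0.13/63.6) = 0.12°
∠(j0.13 + 190) = arctan(0.13/190) = 0.04°
∠T(j0.13) = 3.38° − (0.12° + 0.04°) = 3.23°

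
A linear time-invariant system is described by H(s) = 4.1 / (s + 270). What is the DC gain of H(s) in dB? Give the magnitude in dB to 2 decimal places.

-36.37 dB

H(0) = 4.1 / 270 = 0.015185
20 log₁₀(0.015185) = -36.372 dB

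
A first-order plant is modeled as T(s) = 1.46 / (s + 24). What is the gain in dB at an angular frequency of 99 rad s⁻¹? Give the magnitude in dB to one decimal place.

-36.9 dB

|j99 + 24| = √(99² + 24²) = 101.9
|T(j99)| = 1.46 / 101.9 = 0.014332
20 log₁₀(0.014332) = -36.87 dB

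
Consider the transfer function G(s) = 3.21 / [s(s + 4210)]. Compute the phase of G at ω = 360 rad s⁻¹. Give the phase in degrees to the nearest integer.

-95°

∠(j360 + 4210) = arctan(360/4210) = 4.89°
∠(j360) = 90.00°
∠G(j360) = − (4.89° + 90.00°) = -94.89°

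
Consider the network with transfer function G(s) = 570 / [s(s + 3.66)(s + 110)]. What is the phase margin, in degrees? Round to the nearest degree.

Gain crossover: |G(jω)| = 1 at ω ≈ 1.33 rad/s.
∠G(j1.33) = −90° − arctan(1.33/3.66) − arctan(1.33/110) ≈ -110.67°
PM = 180° + (-110.67°) = 69.33°

69°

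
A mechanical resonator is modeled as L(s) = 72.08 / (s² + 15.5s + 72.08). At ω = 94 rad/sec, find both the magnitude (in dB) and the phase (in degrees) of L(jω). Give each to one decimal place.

|L| = -41.8 dB, ∠L = -170.6°

|(j94)² + 15.5(j94) + 72.08| = |-8763.9 + j1457| = 8884
|L(j94)| = 72.08 / 8884 = 0.0081133
20 log₁₀(0.0081133) = -41.82 dB
∠[(j94)² + 15.5(j94) + 72.08] = ∠[-8763.9 + j1457] = 170.56°
∠L(j94) = −170.56° = -170.56°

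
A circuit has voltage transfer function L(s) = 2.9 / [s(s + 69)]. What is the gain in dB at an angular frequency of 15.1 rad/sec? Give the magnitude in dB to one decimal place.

-51.3 dB

|j15.1 + 69| = √(15.1² + 69²) = 70.63
|j15.1| = 15.1
|L(j15.1)| = 2.9 / (70.63 × 15.1) = 0.002719
20 log₁₀(0.002719) = -51.31 dB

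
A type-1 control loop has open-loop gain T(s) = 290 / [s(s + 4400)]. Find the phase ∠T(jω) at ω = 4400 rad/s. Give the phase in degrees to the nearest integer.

-135°

∠(j4400 + 4400) = arctan(4400/4400) = 45.00°
∠(j4400) = 90.00°
∠T(j4400) = − (45.00° + 90.00°) = -135.00°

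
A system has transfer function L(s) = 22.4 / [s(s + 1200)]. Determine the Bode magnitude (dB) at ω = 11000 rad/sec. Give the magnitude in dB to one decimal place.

|j11000 + 1200| = √(11000² + 1200²) = 1.107e+04
|j11000| = 1.1e+04
|L(j11000)| = 22.4 / (1.107e+04 × 1.1e+04) = 1.8403e-07
20 log₁₀(1.8403e-07) = -134.70 dB

-134.7 dB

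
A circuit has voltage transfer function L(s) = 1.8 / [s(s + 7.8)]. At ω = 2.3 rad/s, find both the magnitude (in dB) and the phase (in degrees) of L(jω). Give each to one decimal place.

|L| = -20.3 dB, ∠L = -106.4 deg

|j2.3 + 7.8| = √(2.3² + 7.8²) = 8.132
|j2.3| = 2.3
|L(j2.3)| = 1.8 / (8.132 × 2.3) = 0.096238
20 log₁₀(0.096238) = -20.33 dB
∠(j2.3 + 7.8) = arctan(2.3/7.8) = 16.43°
∠(j2.3) = 90.00°
∠L(j2.3) = − (16.43° + 90.00°) = -106.43°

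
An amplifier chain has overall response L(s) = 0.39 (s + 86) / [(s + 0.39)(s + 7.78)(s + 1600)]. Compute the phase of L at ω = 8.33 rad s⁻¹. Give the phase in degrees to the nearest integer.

∠(j8.33 + 86) = arctan(8.33/86) = 5.53°
∠(j8.33 + 0.39) = arctan(8.33/0.39) = 87.32°
∠(j8.33 + 7.78) = arctan(8.33/7.78) = 46.96°
∠(j8.33 + 1600) = arctan(8.33/1600) = 0.30°
∠L(j8.33) = 5.53° − (87.32° + 46.96° + 0.30°) = -129.04°

-129 deg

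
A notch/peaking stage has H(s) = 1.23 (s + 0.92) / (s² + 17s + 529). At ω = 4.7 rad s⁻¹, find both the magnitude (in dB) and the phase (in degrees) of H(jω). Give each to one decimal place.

|j4.7 + 0.92| = √(4.7² + 0.92²) = 4.789
|(j4.7)² + 17(j4.7) + 529| = |506.91 + j79.9| = 513.2
|H(j4.7)| = 1.23 × 4.789 / 513.2 = 0.011479
20 log₁₀(0.011479) = -38.80 dB
∠(j4.7 + 0.92) = arctan(4.7/0.92) = 78.92°
∠[(j4.7)² + 17(j4.7) + 529] = ∠[506.91 + j79.9] = 8.96°
∠H(j4.7) = 78.92° − 8.96° = 69.97°

|H| = -38.8 dB, ∠H = 70.0°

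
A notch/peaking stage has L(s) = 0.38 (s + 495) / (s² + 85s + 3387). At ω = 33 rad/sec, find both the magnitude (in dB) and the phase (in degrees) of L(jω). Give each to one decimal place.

|j33 + 495| = √(33² + 495²) = 496.1
|(j33)² + 85(j33) + 3387| = |2298 + j2805| = 3626
|L(j33)| = 0.38 × 496.1 / 3626 = 0.051989
20 log₁₀(0.051989) = -25.68 dB
∠(j33 + 495) = arctan(33/495) = 3.81°
∠[(j33)² + 85(j33) + 3387] = ∠[2298 + j2805] = 50.67°
∠L(j33) = 3.81° − 50.67° = -46.86°

|L| = -25.7 dB, ∠L = -46.9°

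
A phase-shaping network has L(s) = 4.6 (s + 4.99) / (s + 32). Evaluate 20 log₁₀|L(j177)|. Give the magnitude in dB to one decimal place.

13.1 dB

|j177 + 4.99| = √(177² + 4.99²) = 177.1
|j177 + 32| = √(177² + 32²) = 179.9
|L(j177)| = 4.6 × 177.1 / 179.9 = 4.5284
20 log₁₀(4.5284) = 13.12 dB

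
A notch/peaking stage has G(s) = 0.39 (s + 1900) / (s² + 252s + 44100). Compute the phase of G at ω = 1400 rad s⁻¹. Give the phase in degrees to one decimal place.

-133.2°

∠(j1400 + 1900) = arctan(1400/1900) = 36.38°
∠[(j1400)² + 252(j1400) + 44100] = ∠[-1.9159e+06 + j3.528e+05] = 169.57°
∠G(j1400) = 36.38° − 169.57° = -133.18°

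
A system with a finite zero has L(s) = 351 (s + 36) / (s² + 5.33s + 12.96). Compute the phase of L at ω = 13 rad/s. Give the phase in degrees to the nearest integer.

∠(j13 + 36) = arctan(13/36) = 19.86°
∠[(j13)² + 5.33(j13) + 12.96] = ∠[-156.04 + j69.29] = 156.06°
∠L(j13) = 19.86° − 156.06° = -136.20°

-136°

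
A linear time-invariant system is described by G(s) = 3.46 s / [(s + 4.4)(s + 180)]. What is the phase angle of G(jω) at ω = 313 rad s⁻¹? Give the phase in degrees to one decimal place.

∠(j313) = 90.00°
∠(j313 + 4.4) = arctan(313/4.4) = 89.19°
∠(j313 + 180) = arctan(313/180) = 60.10°
∠G(j313) = 90.00° − (89.19° + 60.10°) = -59.29°

-59.3°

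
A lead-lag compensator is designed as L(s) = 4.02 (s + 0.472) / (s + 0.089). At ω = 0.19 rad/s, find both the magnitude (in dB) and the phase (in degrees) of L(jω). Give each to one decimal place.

|j0.19 + 0.472| = √(0.19² + 0.472²) = 0.5088
|j0.19 + 0.089| = √(0.19² + 0.089²) = 0.2098
|L(j0.19)| = 4.02 × 0.5088 / 0.2098 = 9.7487
20 log₁₀(9.7487) = 19.78 dB
∠(j0.19 + 0.472) = arctan(0.19/0.472) = 21.93°
∠(j0.19 + 0.089) = arctan(0.19/0.089) = 64.90°
∠L(j0.19) = 21.93° − 64.90° = -42.97°

|L| = 19.8 dB, ∠L = -43.0°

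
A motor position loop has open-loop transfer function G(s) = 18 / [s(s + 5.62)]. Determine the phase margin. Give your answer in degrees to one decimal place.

63.1°

Gain crossover: |G(jω)| = 1 at ω ≈ 2.86 rad/s.
∠G(j2.86) = −90° − arctan(2.86/5.62) ≈ -116.93°
PM = 180° + (-116.93°) = 63.07°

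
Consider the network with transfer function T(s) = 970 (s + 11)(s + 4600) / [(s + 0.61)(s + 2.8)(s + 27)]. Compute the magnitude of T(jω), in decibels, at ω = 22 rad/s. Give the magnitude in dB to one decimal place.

|j22 + 11| = √(22² + 11²) = 24.6
|j22 + 4600| = √(22² + 4600²) = 4600
|j22 + 0.61| = √(22² + 0.61²) = 22.01
|j22 + 2.8| = √(22² + 2.8²) = 22.18
|j22 + 27| = √(22² + 27²) = 34.83
|T(j22)| = 970 × 24.6 × 4600 / (22.01 × 22.18 × 34.83) = 6456.2
20 log₁₀(6456.2) = 76.20 dB

76.2 dB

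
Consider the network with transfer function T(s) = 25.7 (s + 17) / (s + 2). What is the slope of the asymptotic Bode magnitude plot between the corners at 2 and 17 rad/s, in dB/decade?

-20 dB/decade

In this band the factors already past their corner are: pole at 2; net slope = -20 dB/decade.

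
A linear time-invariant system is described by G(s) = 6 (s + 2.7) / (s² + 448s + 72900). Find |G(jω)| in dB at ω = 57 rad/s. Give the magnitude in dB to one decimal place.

-46.7 dB

|j57 + 2.7| = √(57² + 2.7²) = 57.06
|(j57)² + 448(j57) + 72900| = |69651 + j25536| = 7.418e+04
|G(j57)| = 6 × 57.06 / 7.418e+04 = 0.0046153
20 log₁₀(0.0046153) = -46.72 dB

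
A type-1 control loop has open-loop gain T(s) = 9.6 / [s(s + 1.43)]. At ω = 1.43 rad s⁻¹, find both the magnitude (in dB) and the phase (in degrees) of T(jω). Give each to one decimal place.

|T| = 10.4 dB, ∠T = -135.0°

|j1.43 + 1.43| = √(1.43² + 1.43²) = 2.022
|j1.43| = 1.43
|T(j1.43)| = 9.6 / (2.022 × 1.43) = 3.3196
20 log₁₀(3.3196) = 10.42 dB
∠(j1.43 + 1.43) = arctan(1.43/1.43) = 45.00°
∠(j1.43) = 90.00°
∠T(j1.43) = − (45.00° + 90.00°) = -135.00°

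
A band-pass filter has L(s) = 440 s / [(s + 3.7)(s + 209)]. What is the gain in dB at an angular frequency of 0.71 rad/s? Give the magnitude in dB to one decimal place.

-8.0 dB

|j0.71| = 0.71
|j0.71 + 3.7| = √(0.71² + 3.7²) = 3.768
|j0.71 + 209| = √(0.71² + 209²) = 209
|L(j0.71)| = 440 × 0.71 / (3.768 × 209) = 0.39674
20 log₁₀(0.39674) = -8.03 dB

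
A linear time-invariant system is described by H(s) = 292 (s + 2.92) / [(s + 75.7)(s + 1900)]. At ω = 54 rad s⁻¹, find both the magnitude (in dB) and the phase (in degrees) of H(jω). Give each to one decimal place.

|H| = -21.0 dB, ∠H = 49.8°

|j54 + 2.92| = √(54² + 2.92²) = 54.08
|j54 + 75.7| = √(54² + 75.7²) = 92.99
|j54 + 1900| = √(54² + 1900²) = 1901
|H(j54)| = 292 × 54.08 / (92.99 × 1901) = 0.089343
20 log₁₀(0.089343) = -20.98 dB
∠(j54 + 2.92) = arctan(54/2.92) = 86.90°
∠(j54 + 75.7) = arctan(54/75.7) = 35.50°
∠(j54 + 1900) = arctan(54/1900) = 1.63°
∠H(j54) = 86.90° − (35.50° + 1.63°) = 49.77°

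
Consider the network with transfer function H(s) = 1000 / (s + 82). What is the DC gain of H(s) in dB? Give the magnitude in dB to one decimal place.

H(0) = 1000 / 82 = 12.195
20 log₁₀(12.195) = 21.72 dB

21.7 dB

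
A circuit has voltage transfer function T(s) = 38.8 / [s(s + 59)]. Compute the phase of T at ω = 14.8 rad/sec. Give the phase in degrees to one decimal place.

∠(j14.8 + 59) = arctan(14.8/59) = 14.08°
∠(j14.8) = 90.00°
∠T(j14.8) = − (14.08° + 90.00°) = -104.08°

-104.1 deg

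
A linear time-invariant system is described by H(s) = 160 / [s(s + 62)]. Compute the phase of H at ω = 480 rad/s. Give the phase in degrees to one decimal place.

-172.6 deg

∠(j480 + 62) = arctan(480/62) = 82.64°
∠(j480) = 90.00°
∠H(j480) = − (82.64° + 90.00°) = -172.64°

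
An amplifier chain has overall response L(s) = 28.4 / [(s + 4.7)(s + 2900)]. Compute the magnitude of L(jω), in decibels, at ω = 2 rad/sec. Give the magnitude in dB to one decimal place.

-54.3 dB

|j2 + 4.7| = √(2² + 4.7²) = 5.108
|j2 + 2900| = √(2² + 2900²) = 2900
|L(j2)| = 28.4 / (5.108 × 2900) = 0.0019173
20 log₁₀(0.0019173) = -54.35 dB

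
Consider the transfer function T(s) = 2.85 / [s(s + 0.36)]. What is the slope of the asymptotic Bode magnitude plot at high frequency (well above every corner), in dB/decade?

-40 dB/decade

With 0 zeros and 2 poles, the high-frequency asymptotic slope is 20 × (0 − 2) = -40 dB/decade.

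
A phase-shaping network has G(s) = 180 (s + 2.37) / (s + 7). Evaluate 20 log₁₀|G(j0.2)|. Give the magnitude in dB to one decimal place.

|j0.2 + 2.37| = √(0.2² + 2.37²) = 2.378
|j0.2 + 7| = √(0.2² + 7²) = 7.003
|G(j0.2)| = 180 × 2.378 / 7.003 = 61.135
20 log₁₀(61.135) = 35.73 dB

35.7 dB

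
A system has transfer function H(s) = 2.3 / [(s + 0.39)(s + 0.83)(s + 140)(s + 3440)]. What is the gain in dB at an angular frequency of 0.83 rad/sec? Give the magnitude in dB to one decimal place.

-107.1 dB

|j0.83 + 0.39| = √(0.83² + 0.39²) = 0.9171
|j0.83 + 0.83| = √(0.83² + 0.83²) = 1.174
|j0.83 + 140| = √(0.83² + 140²) = 140
|j0.83 + 3440| = √(0.83² + 3440²) = 3440
|H(j0.83)| = 2.3 / (0.9171 × 1.174 × 140 × 3440) = 4.4365e-06
20 log₁₀(4.4365e-06) = -107.06 dB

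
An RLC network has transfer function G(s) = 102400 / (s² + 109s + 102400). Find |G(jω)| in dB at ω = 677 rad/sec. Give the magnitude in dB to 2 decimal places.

|(j677)² + 109(j677) + 102400| = |-3.5593e+05 + j73793| = 3.635e+05
|G(j677)| = 102400 / 3.635e+05 = 0.28171
20 log₁₀(0.28171) = -11.004 dB

-11.00 dB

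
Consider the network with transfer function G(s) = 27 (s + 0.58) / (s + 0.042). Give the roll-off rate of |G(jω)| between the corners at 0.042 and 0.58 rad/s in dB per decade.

-20 dB/decade

In this band the factors already past their corner are: pole at 0.042; net slope = -20 dB/decade.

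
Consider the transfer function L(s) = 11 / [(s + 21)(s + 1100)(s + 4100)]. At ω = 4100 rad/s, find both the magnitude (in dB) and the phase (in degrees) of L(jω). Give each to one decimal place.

|L| = -199.3 dB, ∠L = -209.7 deg

|j4100 + 21| = √(4100² + 21²) = 4100
|j4100 + 1100| = √(4100² + 1100²) = 4245
|j4100 + 4100| = √(4100² + 4100²) = 5798
|L(j4100)| = 11 / (4100 × 4245 × 5798) = 1.09e-10
20 log₁₀(1.09e-10) = -199.25 dB
∠(j4100 + 21) = arctan(4100/21) = 89.71°
∠(j4100 + 1100) = arctan(4100/1100) = 74.98°
∠(j4100 + 4100) = arctan(4100/4100) = 45.00°
∠L(j4100) = − (89.71° + 74.98° + 45.00°) = -209.69°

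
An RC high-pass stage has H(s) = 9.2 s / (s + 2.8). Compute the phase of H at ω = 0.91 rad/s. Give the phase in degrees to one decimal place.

∠(j0.91) = 90.00°
∠(j0.91 + 2.8) = arctan(0.91/2.8) = 18.00°
∠H(j0.91) = 90.00° − 18.00° = 72.00°

72.0°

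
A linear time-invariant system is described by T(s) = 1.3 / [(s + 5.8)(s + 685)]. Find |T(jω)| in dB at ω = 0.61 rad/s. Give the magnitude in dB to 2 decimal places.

|j0.61 + 5.8| = √(0.61² + 5.8²) = 5.832
|j0.61 + 685| = √(0.61² + 685²) = 685
|T(j0.61)| = 1.3 / (5.832 × 685) = 0.00032541
20 log₁₀(0.00032541) = -69.751 dB

-69.75 dB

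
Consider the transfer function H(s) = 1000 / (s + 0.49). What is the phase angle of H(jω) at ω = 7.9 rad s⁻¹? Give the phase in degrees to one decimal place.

-86.5°

∠(j7.9 + 0.49) = arctan(7.9/0.49) = 86.45°
∠H(j7.9) = −86.45° = -86.45°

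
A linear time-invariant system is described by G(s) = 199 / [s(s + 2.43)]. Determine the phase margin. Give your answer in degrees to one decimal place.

9.8°

Gain crossover: |G(jω)| = 1 at ω ≈ 14 rad/s.
∠G(j14) = −90° − arctan(14/2.43) ≈ -170.15°
PM = 180° + (-170.15°) = 9.85°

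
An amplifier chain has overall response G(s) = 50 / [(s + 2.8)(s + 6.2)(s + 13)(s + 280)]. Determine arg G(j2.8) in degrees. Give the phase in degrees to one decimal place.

-82.0°

∠(j2.8 + 2.8) = arctan(2.8/2.8) = 45.00°
∠(j2.8 + 6.2) = arctan(2.8/6.2) = 24.30°
∠(j2.8 + 13) = arctan(2.8/13) = 12.15°
∠(j2.8 + 280) = arctan(2.8/280) = 0.57°
∠G(j2.8) = − (45.00° + 24.30° + 12.15° + 0.57°) = -82.03°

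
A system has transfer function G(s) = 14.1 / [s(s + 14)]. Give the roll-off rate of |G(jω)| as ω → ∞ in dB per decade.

With 0 zeros and 2 poles, the high-frequency asymptotic slope is 20 × (0 − 2) = -40 dB/decade.

-40 dB/decade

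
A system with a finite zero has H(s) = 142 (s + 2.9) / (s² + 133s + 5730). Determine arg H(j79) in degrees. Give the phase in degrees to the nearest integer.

-5°

∠(j79 + 2.9) = arctan(79/2.9) = 87.90°
∠[(j79)² + 133(j79) + 5730] = ∠[-511 + j10507] = 92.78°
∠H(j79) = 87.90° − 92.78° = -4.89°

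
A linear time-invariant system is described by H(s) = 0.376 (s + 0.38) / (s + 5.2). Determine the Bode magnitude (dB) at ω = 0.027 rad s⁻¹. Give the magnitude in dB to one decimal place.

-31.2 dB

|j0.027 + 0.38| = √(0.027² + 0.38²) = 0.381
|j0.027 + 5.2| = √(0.027² + 5.2²) = 5.2
|H(j0.027)| = 0.376 × 0.381 / 5.2 = 0.027546
20 log₁₀(0.027546) = -31.20 dB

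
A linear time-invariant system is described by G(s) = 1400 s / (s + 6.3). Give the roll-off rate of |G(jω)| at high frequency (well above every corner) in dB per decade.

0 dB/decade

With 1 zero and 1 pole, the high-frequency asymptotic slope is 20 × (1 − 1) = 0 dB/decade.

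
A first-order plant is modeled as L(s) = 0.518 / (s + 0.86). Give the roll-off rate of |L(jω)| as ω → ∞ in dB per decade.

With 0 zeros and 1 pole, the high-frequency asymptotic slope is 20 × (0 − 1) = -20 dB/decade.

-20 dB/decade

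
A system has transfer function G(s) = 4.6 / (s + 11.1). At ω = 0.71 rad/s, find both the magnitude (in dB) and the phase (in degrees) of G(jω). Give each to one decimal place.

|j0.71 + 11.1| = √(0.71² + 11.1²) = 11.12
|G(j0.71)| = 4.6 / 11.12 = 0.41357
20 log₁₀(0.41357) = -7.67 dB
∠(j0.71 + 11.1) = arctan(0.71/11.1) = 3.66°
∠G(j0.71) = −3.66° = -3.66°

|G| = -7.7 dB, ∠G = -3.7°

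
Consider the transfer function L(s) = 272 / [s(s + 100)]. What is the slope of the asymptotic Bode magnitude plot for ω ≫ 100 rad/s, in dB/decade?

-40 dB/decade

With 0 zeros and 2 poles, the high-frequency asymptotic slope is 20 × (0 − 2) = -40 dB/decade.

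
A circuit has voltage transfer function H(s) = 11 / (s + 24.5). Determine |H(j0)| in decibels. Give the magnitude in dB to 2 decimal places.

H(0) = 11 / 24.5 = 0.44898
20 log₁₀(0.44898) = -6.955 dB

-6.96 dB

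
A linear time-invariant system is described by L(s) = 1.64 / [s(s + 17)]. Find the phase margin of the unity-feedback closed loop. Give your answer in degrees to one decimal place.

89.7 deg

Gain crossover: |L(jω)| = 1 at ω ≈ 0.0965 rad/sec.
∠L(j0.0965) = −90° − arctan(0.0965/17) ≈ -90.33°
PM = 180° + (-90.33°) = 89.67°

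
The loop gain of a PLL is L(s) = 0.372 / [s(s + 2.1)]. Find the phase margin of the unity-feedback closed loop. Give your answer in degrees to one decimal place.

Gain crossover: |L(jω)| = 1 at ω ≈ 0.177 rad/s.
∠L(j0.177) = −90° − arctan(0.177/2.1) ≈ -94.80°
PM = 180° + (-94.80°) = 85.20°

85.2 deg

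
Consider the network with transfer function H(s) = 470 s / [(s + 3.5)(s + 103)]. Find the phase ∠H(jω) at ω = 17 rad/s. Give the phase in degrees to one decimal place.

2.3°

∠(j17) = 90.00°
∠(j17 + 3.5) = arctan(17/3.5) = 78.37°
∠(j17 + 103) = arctan(17/103) = 9.37°
∠H(j17) = 90.00° − (78.37° + 9.37°) = 2.26°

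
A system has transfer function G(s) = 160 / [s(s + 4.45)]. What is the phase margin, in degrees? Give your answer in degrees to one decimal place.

19.9°

Gain crossover: |G(jω)| = 1 at ω ≈ 12.3 rad/s.
∠G(j12.3) = −90° − arctan(12.3/4.45) ≈ -160.06°
PM = 180° + (-160.06°) = 19.94°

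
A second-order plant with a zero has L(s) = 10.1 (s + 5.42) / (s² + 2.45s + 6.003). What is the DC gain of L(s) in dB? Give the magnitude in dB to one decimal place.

L(0) = 10.1 × 5.42 / 6.003 = 9.1191
20 log₁₀(9.1191) = 19.20 dB

19.2 dB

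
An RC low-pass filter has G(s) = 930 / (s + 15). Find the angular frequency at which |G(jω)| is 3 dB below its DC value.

15 rad/s

For a single-pole low-pass, the −3 dB point is at the pole: ω = 15 rad/s.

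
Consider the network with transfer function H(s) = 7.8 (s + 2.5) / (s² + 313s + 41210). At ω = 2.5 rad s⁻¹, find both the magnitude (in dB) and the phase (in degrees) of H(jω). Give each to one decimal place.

|j2.5 + 2.5| = √(2.5² + 2.5²) = 3.536
|(j2.5)² + 313(j2.5) + 41210| = |41204 + j782.5| = 4.121e+04
|H(j2.5)| = 7.8 × 3.536 / 4.121e+04 = 0.00066917
20 log₁₀(0.00066917) = -63.49 dB
∠(j2.5 + 2.5) = arctan(2.5/2.5) = 45.00°
∠[(j2.5)² + 313(j2.5) + 41210] = ∠[41204 + j782.5] = 1.09°
∠H(j2.5) = 45.00° − 1.09° = 43.91°

|H| = -63.5 dB, ∠H = 43.9°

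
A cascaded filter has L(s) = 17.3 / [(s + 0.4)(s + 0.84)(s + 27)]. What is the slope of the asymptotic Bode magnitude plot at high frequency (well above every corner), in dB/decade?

-60 dB/decade

With 0 zeros and 3 poles, the high-frequency asymptotic slope is 20 × (0 − 3) = -60 dB/decade.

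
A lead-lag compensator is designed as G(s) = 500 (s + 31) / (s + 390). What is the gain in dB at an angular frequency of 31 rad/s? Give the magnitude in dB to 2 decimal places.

|j31 + 31| = √(31² + 31²) = 43.84
|j31 + 390| = √(31² + 390²) = 391.2
|G(j31)| = 500 × 43.84 / 391.2 = 56.029
20 log₁₀(56.029) = 34.968 dB

34.97 dB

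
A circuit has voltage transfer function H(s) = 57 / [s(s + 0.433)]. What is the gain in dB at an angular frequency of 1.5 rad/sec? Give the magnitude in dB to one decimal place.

|j1.5 + 0.433| = √(1.5² + 0.433²) = 1.561
|j1.5| = 1.5
|H(j1.5)| = 57 / (1.561 × 1.5) = 24.34
20 log₁₀(24.34) = 27.73 dB

27.7 dB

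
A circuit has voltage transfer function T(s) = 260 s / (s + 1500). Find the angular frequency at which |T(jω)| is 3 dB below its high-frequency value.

For a single-pole high-pass, the −3 dB point is at the pole: ω = 1500 rad/sec.

1500 rad/sec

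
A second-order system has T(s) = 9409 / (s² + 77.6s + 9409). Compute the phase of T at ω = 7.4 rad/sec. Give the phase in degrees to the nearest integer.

∠[(j7.4)² + 77.6(j7.4) + 9409] = ∠[9354.2 + j574.24] = 3.51°
∠T(j7.4) = −3.51° = -3.51°

-4°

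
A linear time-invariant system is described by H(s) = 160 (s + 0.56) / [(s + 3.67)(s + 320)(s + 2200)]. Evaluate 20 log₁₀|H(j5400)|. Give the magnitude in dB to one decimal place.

|j5400 + 0.56| = √(5400² + 0.56²) = 5400
|j5400 + 3.67| = √(5400² + 3.67²) = 5400
|j5400 + 320| = √(5400² + 320²) = 5409
|j5400 + 2200| = √(5400² + 2200²) = 5831
|H(j5400)| = 160 × 5400 / (5400 × 5409 × 5831) = 5.0725e-06
20 log₁₀(5.0725e-06) = -105.90 dB

-105.9 dB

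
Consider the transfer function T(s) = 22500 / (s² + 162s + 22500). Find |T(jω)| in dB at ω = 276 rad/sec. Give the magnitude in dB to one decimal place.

-9.8 dB

|(j276)² + 162(j276) + 22500| = |-53676 + j44712| = 6.986e+04
|T(j276)| = 22500 / 6.986e+04 = 0.32208
20 log₁₀(0.32208) = -9.84 dB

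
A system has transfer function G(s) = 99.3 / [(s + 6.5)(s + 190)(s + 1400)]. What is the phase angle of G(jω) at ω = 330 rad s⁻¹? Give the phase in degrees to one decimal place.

-162.2°

∠(j330 + 6.5) = arctan(330/6.5) = 88.87°
∠(j330 + 190) = arctan(330/190) = 60.07°
∠(j330 + 1400) = arctan(330/1400) = 13.26°
∠G(j330) = − (88.87° + 60.07° + 13.26°) = -162.20°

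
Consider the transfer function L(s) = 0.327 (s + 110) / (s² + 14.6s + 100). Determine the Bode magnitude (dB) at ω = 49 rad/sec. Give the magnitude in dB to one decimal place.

|j49 + 110| = √(49² + 110²) = 120.4
|(j49)² + 14.6(j49) + 100| = |-2301 + j715.4| = 2410
|L(j49)| = 0.327 × 120.4 / 2410 = 0.016342
20 log₁₀(0.016342) = -35.73 dB

-35.7 dB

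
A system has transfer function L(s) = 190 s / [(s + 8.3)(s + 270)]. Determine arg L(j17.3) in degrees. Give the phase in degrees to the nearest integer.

22 deg

∠(j17.3) = 90.00°
∠(j17.3 + 8.3) = arctan(17.3/8.3) = 64.37°
∠(j17.3 + 270) = arctan(17.3/270) = 3.67°
∠L(j17.3) = 90.00° − (64.37° + 3.67°) = 21.96°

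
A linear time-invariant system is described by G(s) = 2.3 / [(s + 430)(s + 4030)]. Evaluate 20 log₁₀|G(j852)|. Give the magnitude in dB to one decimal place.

|j852 + 430| = √(852² + 430²) = 954.4
|j852 + 4030| = √(852² + 4030²) = 4119
|G(j852)| = 2.3 / (954.4 × 4119) = 5.8508e-07
20 log₁₀(5.8508e-07) = -124.66 dB

-124.7 dB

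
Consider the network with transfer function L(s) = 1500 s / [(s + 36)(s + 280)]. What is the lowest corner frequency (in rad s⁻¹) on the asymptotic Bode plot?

36 rad s⁻¹

Break frequencies occur at each pole and zero magnitude: 36 rad s⁻¹, 280 rad s⁻¹.
The lowest is 36 rad s⁻¹.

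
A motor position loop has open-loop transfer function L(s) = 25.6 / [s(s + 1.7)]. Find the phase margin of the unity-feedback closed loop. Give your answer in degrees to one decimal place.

Gain crossover: |L(jω)| = 1 at ω ≈ 4.92 rad/sec.
∠L(j4.92) = −90° − arctan(4.92/1.7) ≈ -160.93°
PM = 180° + (-160.93°) = 19.07°

19.1°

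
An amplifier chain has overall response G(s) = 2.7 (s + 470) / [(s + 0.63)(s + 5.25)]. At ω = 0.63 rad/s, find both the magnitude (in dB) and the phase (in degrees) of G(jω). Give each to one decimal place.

|G| = 48.6 dB, ∠G = -51.8°

|j0.63 + 470| = √(0.63² + 470²) = 470
|j0.63 + 0.63| = √(0.63² + 0.63²) = 0.891
|j0.63 + 5.25| = √(0.63² + 5.25²) = 5.288
|G(j0.63)| = 2.7 × 470 / (0.891 × 5.288) = 269.37
20 log₁₀(269.37) = 48.61 dB
∠(j0.63 + 470) = arctan(0.63/470) = 0.08°
∠(j0.63 + 0.63) = arctan(0.63/0.63) = 45.00°
∠(j0.63 + 5.25) = arctan(0.63/5.25) = 6.84°
∠G(j0.63) = 0.08° − (45.00° + 6.84°) = -51.77°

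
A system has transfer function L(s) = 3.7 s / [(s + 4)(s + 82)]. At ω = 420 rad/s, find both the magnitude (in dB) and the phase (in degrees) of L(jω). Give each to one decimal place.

|L| = -41.3 dB, ∠L = -78.4°

|j420| = 420
|j420 + 4| = √(420² + 4²) = 420
|j420 + 82| = √(420² + 82²) = 427.9
|L(j420)| = 3.7 × 420 / (420 × 427.9) = 0.0086459
20 log₁₀(0.0086459) = -41.26 dB
∠(j420) = 90.00°
∠(j420 + 4) = arctan(420/4) = 89.45°
∠(j420 + 82) = arctan(420/82) = 78.95°
∠L(j420) = 90.00° − (89.45° + 78.95°) = -78.41°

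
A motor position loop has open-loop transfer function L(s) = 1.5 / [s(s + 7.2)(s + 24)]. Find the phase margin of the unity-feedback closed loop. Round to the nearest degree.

Gain crossover: |L(jω)| = 1 at ω ≈ 0.00868 rad/sec.
∠L(j0.00868) = −90° − arctan(0.00868/7.2) − arctan(0.00868/24) ≈ -90.09°
PM = 180° + (-90.09°) = 89.91°

90°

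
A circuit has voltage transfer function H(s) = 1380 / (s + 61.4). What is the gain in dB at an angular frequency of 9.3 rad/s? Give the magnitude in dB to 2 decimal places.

26.94 dB

|j9.3 + 61.4| = √(9.3² + 61.4²) = 62.1
|H(j9.3)| = 1380 / 62.1 = 22.222
20 log₁₀(22.222) = 26.936 dB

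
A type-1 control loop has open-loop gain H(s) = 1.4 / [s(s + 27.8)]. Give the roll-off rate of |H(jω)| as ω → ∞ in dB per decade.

With 0 zeros and 2 poles, the high-frequency asymptotic slope is 20 × (0 − 2) = -40 dB/decade.

-40 dB/decade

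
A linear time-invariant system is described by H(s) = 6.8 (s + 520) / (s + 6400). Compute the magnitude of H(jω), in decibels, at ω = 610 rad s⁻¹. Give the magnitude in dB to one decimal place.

|j610 + 520| = √(610² + 520²) = 801.6
|j610 + 6400| = √(610² + 6400²) = 6429
|H(j610)| = 6.8 × 801.6 / 6429 = 0.84782
20 log₁₀(0.84782) = -1.43 dB

-1.4 dB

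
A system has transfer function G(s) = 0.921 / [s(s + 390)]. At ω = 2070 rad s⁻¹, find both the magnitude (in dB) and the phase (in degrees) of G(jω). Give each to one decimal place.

|G| = -133.5 dB, ∠G = -169.3°

|j2070 + 390| = √(2070² + 390²) = 2106
|j2070| = 2070
|G(j2070)| = 0.921 / (2106 × 2070) = 2.1122e-07
20 log₁₀(2.1122e-07) = -133.51 dB
∠(j2070 + 390) = arctan(2070/390) = 79.33°
∠(j2070) = 90.00°
∠G(j2070) = − (79.33° + 90.00°) = -169.33°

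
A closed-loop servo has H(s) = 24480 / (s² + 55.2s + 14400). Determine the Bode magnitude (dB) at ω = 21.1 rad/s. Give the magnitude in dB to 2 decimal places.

4.85 dB

|(j21.1)² + 55.2(j21.1) + 14400| = |13955 + j1164.7| = 1.4e+04
|H(j21.1)| = 24480 / 1.4e+04 = 1.7482
20 log₁₀(1.7482) = 4.852 dB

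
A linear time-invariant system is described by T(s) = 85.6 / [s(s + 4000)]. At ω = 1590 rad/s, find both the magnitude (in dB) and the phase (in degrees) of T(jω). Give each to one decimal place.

|j1590 + 4000| = √(1590² + 4000²) = 4304
|j1590| = 1590
|T(j1590)| = 85.6 / (4304 × 1590) = 1.2507e-05
20 log₁₀(1.2507e-05) = -98.06 dB
∠(j1590 + 4000) = arctan(1590/4000) = 21.68°
∠(j1590) = 90.00°
∠T(j1590) = − (21.68° + 90.00°) = -111.68°

|T| = -98.1 dB, ∠T = -111.7°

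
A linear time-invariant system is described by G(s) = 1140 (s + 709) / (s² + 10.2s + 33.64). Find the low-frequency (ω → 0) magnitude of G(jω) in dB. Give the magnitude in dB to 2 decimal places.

87.61 dB

G(0) = 1140 × 709 / 33.64 = 24027
20 log₁₀(24027) = 87.614 dB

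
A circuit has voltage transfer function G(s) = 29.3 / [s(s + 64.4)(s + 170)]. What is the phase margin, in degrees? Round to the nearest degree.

90°

Gain crossover: |G(jω)| = 1 at ω ≈ 0.00268 rad/sec.
∠G(j0.00268) = −90° − arctan(0.00268/64.4) − arctan(0.00268/170) ≈ -90.00°
PM = 180° + (-90.00°) = 90.00°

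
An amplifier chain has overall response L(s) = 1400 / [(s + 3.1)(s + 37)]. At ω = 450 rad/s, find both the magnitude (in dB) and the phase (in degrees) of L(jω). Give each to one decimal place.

|j450 + 3.1| = √(450² + 3.1²) = 450
|j450 + 37| = √(450² + 37²) = 451.5
|L(j450)| = 1400 / (450 × 451.5) = 0.0068902
20 log₁₀(0.0068902) = -43.24 dB
∠(j450 + 3.1) = arctan(450/3.1) = 89.61°
∠(j450 + 37) = arctan(450/37) = 85.30°
∠L(j450) = − (89.61° + 85.30°) = -174.90°

|L| = -43.2 dB, ∠L = -174.9°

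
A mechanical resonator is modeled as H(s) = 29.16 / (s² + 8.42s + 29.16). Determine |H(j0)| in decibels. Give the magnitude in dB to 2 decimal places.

H(0) = 29.16 / 29.16 = 1
20 log₁₀(1) = 0.000 dB

0.00 dB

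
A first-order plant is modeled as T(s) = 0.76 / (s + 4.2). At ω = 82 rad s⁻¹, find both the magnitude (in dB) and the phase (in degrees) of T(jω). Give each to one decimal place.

|T| = -40.7 dB, ∠T = -87.1 deg

|j82 + 4.2| = √(82² + 4.2²) = 82.11
|T(j82)| = 0.76 / 82.11 = 0.0092562
20 log₁₀(0.0092562) = -40.67 dB
∠(j82 + 4.2) = arctan(82/4.2) = 87.07°
∠T(j82) = −87.07° = -87.07°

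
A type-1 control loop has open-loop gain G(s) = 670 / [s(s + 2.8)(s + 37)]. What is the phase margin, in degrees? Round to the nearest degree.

Gain crossover: |G(jω)| = 1 at ω ≈ 3.81 rad/sec.
∠G(j3.81) = −90° − arctan(3.81/2.8) − arctan(3.81/37) ≈ -149.56°
PM = 180° + (-149.56°) = 30.44°

30°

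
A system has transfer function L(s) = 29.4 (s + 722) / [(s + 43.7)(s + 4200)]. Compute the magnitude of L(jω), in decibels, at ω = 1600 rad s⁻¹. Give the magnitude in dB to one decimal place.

|j1600 + 722| = √(1600² + 722²) = 1755
|j1600 + 43.7| = √(1600² + 43.7²) = 1601
|j1600 + 4200| = √(1600² + 4200²) = 4494
|L(j1600)| = 29.4 × 1755 / (1601 × 4494) = 0.0071739
20 log₁₀(0.0071739) = -42.88 dB

-42.9 dB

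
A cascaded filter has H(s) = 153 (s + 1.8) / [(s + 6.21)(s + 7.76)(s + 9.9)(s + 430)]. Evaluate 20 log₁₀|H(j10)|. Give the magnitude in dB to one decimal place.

|j10 + 1.8| = √(10² + 1.8²) = 10.16
|j10 + 6.21| = √(10² + 6.21²) = 11.77
|j10 + 7.76| = √(10² + 7.76²) = 12.66
|j10 + 9.9| = √(10² + 9.9²) = 14.07
|j10 + 430| = √(10² + 430²) = 430.1
|H(j10)| = 153 × 10.16 / (11.77 × 12.66 × 14.07 × 430.1) = 0.0017239
20 log₁₀(0.0017239) = -55.27 dB

-55.3 dB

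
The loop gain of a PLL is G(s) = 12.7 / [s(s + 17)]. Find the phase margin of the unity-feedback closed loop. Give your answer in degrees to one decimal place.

87.5°

Gain crossover: |G(jω)| = 1 at ω ≈ 0.746 rad s⁻¹.
∠G(j0.746) = −90° − arctan(0.746/17) ≈ -92.51°
PM = 180° + (-92.51°) = 87.49°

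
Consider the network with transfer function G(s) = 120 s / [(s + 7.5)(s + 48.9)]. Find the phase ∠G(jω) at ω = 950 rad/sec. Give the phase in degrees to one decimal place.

-86.6°

∠(j950) = 90.00°
∠(j950 + 7.5) = arctan(950/7.5) = 89.55°
∠(j950 + 48.9) = arctan(950/48.9) = 87.05°
∠G(j950) = 90.00° − (89.55° + 87.05°) = -86.60°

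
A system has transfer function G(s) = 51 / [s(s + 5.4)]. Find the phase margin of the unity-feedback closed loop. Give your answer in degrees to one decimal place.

Gain crossover: |G(jω)| = 1 at ω ≈ 6.2 rad/s.
∠G(j6.2) = −90° − arctan(6.2/5.4) ≈ -138.95°
PM = 180° + (-138.95°) = 41.05°

41.0 deg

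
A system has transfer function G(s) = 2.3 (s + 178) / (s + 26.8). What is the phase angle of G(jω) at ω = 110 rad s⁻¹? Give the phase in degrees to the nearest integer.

∠(j110 + 178) = arctan(110/178) = 31.72°
∠(j110 + 26.8) = arctan(110/26.8) = 76.31°
∠G(j110) = 31.72° − 76.31° = -44.59°

-45°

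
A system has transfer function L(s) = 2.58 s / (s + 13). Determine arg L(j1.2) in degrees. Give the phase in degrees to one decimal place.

84.7°

∠(j1.2) = 90.00°
∠(j1.2 + 13) = arctan(1.2/13) = 5.27°
∠L(j1.2) = 90.00° − 5.27° = 84.73°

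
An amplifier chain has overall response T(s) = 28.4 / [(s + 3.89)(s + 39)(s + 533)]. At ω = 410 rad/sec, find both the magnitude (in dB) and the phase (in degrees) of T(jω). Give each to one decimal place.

|j410 + 3.89| = √(410² + 3.89²) = 410
|j410 + 39| = √(410² + 39²) = 411.9
|j410 + 533| = √(410² + 533²) = 672.4
|T(j410)| = 28.4 / (410 × 411.9 × 672.4) = 2.501e-07
20 log₁₀(2.501e-07) = -132.04 dB
∠(j410 + 3.89) = arctan(410/3.89) = 89.46°
∠(j410 + 39) = arctan(410/39) = 84.57°
∠(j410 + 533) = arctan(410/533) = 37.57°
∠T(j410) = − (89.46° + 84.57° + 37.57°) = -211.59°

|T| = -132.0 dB, ∠T = -211.6°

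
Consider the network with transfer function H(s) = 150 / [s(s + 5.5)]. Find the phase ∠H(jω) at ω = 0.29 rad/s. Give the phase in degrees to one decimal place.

∠(j0.29 + 5.5) = arctan(0.29/5.5) = 3.02°
∠(j0.29) = 90.00°
∠H(j0.29) = − (3.02° + 90.00°) = -93.02°

-93.0 deg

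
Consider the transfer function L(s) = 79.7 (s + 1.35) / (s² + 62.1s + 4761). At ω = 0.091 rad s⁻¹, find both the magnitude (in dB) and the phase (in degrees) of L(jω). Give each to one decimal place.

|j0.091 + 1.35| = √(0.091² + 1.35²) = 1.353
|(j0.091)² + 62.1(j0.091) + 4761| = |4761 + j5.6511| = 4761
|L(j0.091)| = 79.7 × 1.353 / 4761 = 0.022651
20 log₁₀(0.022651) = -32.90 dB
∠(j0.091 + 1.35) = arctan(0.091/1.35) = 3.86°
∠[(j0.091)² + 62.1(j0.091) + 4761] = ∠[4761 + j5.6511] = 0.07°
∠L(j0.091) = 3.86° − 0.07° = 3.79°

|L| = -32.9 dB, ∠L = 3.8 deg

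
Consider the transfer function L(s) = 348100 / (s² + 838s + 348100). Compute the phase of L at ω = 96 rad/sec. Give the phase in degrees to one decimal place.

∠[(j96)² + 838(j96) + 348100] = ∠[3.3888e+05 + j80448] = 13.35°
∠L(j96) = −13.35° = -13.35°

-13.4°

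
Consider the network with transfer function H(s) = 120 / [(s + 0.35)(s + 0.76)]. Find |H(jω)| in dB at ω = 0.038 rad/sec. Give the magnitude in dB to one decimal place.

53.0 dB

|j0.038 + 0.35| = √(0.038² + 0.35²) = 0.3521
|j0.038 + 0.76| = √(0.038² + 0.76²) = 0.7609
|H(j0.038)| = 120 / (0.3521 × 0.7609) = 447.93
20 log₁₀(447.93) = 53.02 dB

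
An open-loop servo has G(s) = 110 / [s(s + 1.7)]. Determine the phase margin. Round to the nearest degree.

9°

Gain crossover: |G(jω)| = 1 at ω ≈ 10.4 rad/s.
∠G(j10.4) = −90° − arctan(10.4/1.7) ≈ -170.73°
PM = 180° + (-170.73°) = 9.27°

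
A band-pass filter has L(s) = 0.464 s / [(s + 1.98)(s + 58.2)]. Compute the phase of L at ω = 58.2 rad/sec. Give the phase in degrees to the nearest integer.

∠(j58.2) = 90.00°
∠(j58.2 + 1.98) = arctan(58.2/1.98) = 88.05°
∠(j58.2 + 58.2) = arctan(58.2/58.2) = 45.00°
∠L(j58.2) = 90.00° − (88.05° + 45.00°) = -43.05°

-43 deg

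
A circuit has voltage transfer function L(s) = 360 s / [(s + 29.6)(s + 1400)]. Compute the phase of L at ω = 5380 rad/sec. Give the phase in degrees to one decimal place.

-75.1°

∠(j5380) = 90.00°
∠(j5380 + 29.6) = arctan(5380/29.6) = 89.68°
∠(j5380 + 1400) = arctan(5380/1400) = 75.41°
∠L(j5380) = 90.00° − (89.68° + 75.41°) = -75.10°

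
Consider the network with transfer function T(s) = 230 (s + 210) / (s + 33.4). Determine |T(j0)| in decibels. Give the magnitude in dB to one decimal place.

T(0) = 230 × 210 / 33.4 = 1446.1
20 log₁₀(1446.1) = 63.20 dB

63.2 dB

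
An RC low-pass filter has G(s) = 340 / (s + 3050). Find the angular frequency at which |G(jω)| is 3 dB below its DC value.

For a single-pole low-pass, the −3 dB point is at the pole: ω = 3050 rad/sec.

3050 rad/sec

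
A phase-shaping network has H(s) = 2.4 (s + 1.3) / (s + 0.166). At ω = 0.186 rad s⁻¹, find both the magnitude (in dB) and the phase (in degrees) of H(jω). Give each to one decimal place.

|j0.186 + 1.3| = √(0.186² + 1.3²) = 1.313
|j0.186 + 0.166| = √(0.186² + 0.166²) = 0.2493
|H(j0.186)| = 2.4 × 1.313 / 0.2493 = 12.642
20 log₁₀(12.642) = 22.04 dB
∠(j0.186 + 1.3) = arctan(0.186/1.3) = 8.14°
∠(j0.186 + 0.166) = arctan(0.186/0.166) = 48.25°
∠H(j0.186) = 8.14° − 48.25° = -40.11°

|H| = 22.0 dB, ∠H = -40.1°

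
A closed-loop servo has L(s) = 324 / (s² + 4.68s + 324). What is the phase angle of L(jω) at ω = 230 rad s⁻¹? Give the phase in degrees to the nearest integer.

-179 deg

∠[(j230)² + 4.68(j230) + 324] = ∠[-52576 + j1076.4] = 178.83°
∠L(j230) = −178.83° = -178.83°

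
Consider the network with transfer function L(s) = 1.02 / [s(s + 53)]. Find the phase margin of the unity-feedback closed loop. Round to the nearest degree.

90°

Gain crossover: |L(jω)| = 1 at ω ≈ 0.0192 rad s⁻¹.
∠L(j0.0192) = −90° − arctan(0.0192/53) ≈ -90.02°
PM = 180° + (-90.02°) = 89.98°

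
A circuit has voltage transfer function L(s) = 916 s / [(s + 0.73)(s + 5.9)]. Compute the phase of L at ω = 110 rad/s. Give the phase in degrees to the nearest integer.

∠(j110) = 90.00°
∠(j110 + 0.73) = arctan(110/0.73) = 89.62°
∠(j110 + 5.9) = arctan(110/5.9) = 86.93°
∠L(j110) = 90.00° − (89.62° + 86.93°) = -86.55°

-87 deg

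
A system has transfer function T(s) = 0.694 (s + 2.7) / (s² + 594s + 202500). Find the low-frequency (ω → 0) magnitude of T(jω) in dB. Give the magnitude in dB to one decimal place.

T(0) = 0.694 × 2.7 / 202500 = 9.2533e-06
20 log₁₀(9.2533e-06) = -100.67 dB

-100.7 dB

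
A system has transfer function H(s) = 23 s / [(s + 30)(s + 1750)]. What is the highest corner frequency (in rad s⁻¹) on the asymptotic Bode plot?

Break frequencies occur at each pole and zero magnitude: 30 rad s⁻¹, 1750 rad s⁻¹.
The highest is 1750 rad s⁻¹.

1750 rad s⁻¹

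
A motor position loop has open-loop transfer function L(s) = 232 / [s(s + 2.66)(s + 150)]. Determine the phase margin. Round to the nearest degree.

Gain crossover: |L(jω)| = 1 at ω ≈ 0.569 rad/sec.
∠L(j0.569) = −90° − arctan(0.569/2.66) − arctan(0.569/150) ≈ -102.28°
PM = 180° + (-102.28°) = 77.72°

78 deg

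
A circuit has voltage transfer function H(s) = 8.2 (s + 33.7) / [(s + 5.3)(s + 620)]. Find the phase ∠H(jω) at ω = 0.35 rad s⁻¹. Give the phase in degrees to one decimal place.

∠(j0.35 + 33.7) = arctan(0.35/33.7) = 0.60°
∠(j0.35 + 5.3) = arctan(0.35/5.3) = 3.78°
∠(j0.35 + 620) = arctan(0.35/620) = 0.03°
∠H(j0.35) = 0.60° − (3.78° + 0.03°) = -3.22°

-3.2°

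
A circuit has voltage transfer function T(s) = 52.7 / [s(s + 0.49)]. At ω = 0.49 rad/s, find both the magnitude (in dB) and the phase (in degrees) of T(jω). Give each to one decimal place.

|T| = 43.8 dB, ∠T = -135.0 deg

|j0.49 + 0.49| = √(0.49² + 0.49²) = 0.693
|j0.49| = 0.49
|T(j0.49)| = 52.7 / (0.693 × 0.49) = 155.2
20 log₁₀(155.2) = 43.82 dB
∠(j0.49 + 0.49) = arctan(0.49/0.49) = 45.00°
∠(j0.49) = 90.00°
∠T(j0.49) = − (45.00° + 90.00°) = -135.00°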